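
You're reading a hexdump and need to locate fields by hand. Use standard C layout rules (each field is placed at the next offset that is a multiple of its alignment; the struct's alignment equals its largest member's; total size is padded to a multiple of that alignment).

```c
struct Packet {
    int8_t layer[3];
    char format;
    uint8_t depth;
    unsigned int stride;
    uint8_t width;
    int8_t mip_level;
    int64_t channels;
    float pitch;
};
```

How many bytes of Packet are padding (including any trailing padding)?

9

@0: layer [3B, align 1] → 3
@3: format [1B, align 1] → 4
@4: depth [1B, align 1] → 5
+3 pad (align 4)
@8: stride [4B, align 4] → 12
@12: width [1B, align 1] → 13
@13: mip_level [1B, align 1] → 14
+2 pad (align 8)
@16: channels [8B, align 8] → 24
@24: pitch [4B, align 4] → 28
+4 tail pad (align 8)
size 32, align 8
data bytes 23, size 32 → padding 9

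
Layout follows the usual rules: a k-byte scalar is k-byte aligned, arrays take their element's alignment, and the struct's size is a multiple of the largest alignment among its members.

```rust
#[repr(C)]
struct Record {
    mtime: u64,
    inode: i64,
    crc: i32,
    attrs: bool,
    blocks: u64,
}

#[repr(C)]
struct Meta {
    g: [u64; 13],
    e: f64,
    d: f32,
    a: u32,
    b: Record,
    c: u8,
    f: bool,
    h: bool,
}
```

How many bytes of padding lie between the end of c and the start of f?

0

Record: 0..8  mtime  (8B, 8-aligned); 8..16  inode  (8B, 8-aligned); 16..20  crc  (4B, 4-aligned); 20..21  attrs  (1B, 1-aligned); 21..24  -- padding (3B); 24..32  blocks  (8B, 8-aligned); sizeof = 32, alignof = 8
0..104  g  (104B, 8-aligned)
104..112  e  (8B, 8-aligned)
112..116  d  (4B, 4-aligned)
116..120  a  (4B, 4-aligned)
120..152  b  (32B, 8-aligned)
152..153  c  (1B, 1-aligned)
153..154  f  (1B, 1-aligned)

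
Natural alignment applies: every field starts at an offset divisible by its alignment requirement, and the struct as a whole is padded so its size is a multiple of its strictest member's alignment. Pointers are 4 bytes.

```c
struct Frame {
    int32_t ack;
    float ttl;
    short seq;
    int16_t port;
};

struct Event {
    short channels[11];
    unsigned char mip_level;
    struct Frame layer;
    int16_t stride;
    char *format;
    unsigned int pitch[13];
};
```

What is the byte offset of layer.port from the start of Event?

34

Frame: @0: ack [4B, align 4] → 4; @4: ttl [4B, align 4] → 8; @8: seq [2B, align 2] → 10; @10: port [2B, align 2] → 12; size 12, align 4
@0: channels [22B, align 2] → 22
@22: mip_level [1B, align 1] → 23
+1 pad (align 4)
@24: layer [12B, align 4] → 36
within Frame: port at 10
24 + 10 = 34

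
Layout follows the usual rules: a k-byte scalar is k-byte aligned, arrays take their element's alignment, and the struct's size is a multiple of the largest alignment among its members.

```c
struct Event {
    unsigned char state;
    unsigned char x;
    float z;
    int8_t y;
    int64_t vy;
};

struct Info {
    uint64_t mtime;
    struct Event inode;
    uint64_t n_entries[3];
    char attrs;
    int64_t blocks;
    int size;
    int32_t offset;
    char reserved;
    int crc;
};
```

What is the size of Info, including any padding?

88

Event: @0: state [1B, align 1] → 1; @1: x [1B, align 1] → 2; +2 pad (align 4); @4: z [4B, align 4] → 8; @8: y [1B, align 1] → 9; +7 pad (align 8); @16: vy [8B, align 8] → 24; size 24, align 8
@0: mtime [8B, align 8] → 8
@8: inode [24B, align 8] → 32
@32: n_entries [24B, align 8] → 56
@56: attrs [1B, align 1] → 57
+7 pad (align 8)
@64: blocks [8B, align 8] → 72
@72: size [4B, align 4] → 76
@76: offset [4B, align 4] → 80
@80: reserved [1B, align 1] → 81
+3 pad (align 4)
@84: crc [4B, align 4] → 88
size 88, align 8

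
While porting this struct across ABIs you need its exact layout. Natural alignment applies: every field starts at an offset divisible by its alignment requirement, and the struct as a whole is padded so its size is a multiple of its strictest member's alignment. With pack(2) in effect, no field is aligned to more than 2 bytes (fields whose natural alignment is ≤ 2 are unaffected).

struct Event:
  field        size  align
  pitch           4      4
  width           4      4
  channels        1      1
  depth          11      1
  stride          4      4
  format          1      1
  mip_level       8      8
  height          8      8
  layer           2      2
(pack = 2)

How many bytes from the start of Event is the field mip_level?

pitch at 0 (size 4, align 2) → ends 4
width at 4 (size 4, align 2) → ends 8
channels at 8 (size 1, align 1) → ends 9
depth at 9 (size 11, align 1) → ends 20
stride at 20 (size 4, align 2) → ends 24
format at 24 (size 1, align 1) → ends 25
pad 1 to align 2 for mip_level
mip_level at 26 (size 8, align 2) → ends 34

26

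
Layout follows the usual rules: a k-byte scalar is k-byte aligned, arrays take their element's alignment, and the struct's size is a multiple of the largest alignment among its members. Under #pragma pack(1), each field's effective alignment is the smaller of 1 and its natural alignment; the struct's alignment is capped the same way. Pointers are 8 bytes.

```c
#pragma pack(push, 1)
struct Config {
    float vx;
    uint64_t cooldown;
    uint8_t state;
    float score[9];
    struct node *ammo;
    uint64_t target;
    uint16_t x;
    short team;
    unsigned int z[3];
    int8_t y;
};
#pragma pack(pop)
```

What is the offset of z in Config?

69

0..4  vx  (4B, 1-aligned)
4..12  cooldown  (8B, 1-aligned)
12..13  state  (1B, 1-aligned)
13..49  score  (36B, 1-aligned)
49..57  ammo  (8B, 1-aligned)
57..65  target  (8B, 1-aligned)
65..67  x  (2B, 1-aligned)
67..69  team  (2B, 1-aligned)
69..81  z  (12B, 1-aligned)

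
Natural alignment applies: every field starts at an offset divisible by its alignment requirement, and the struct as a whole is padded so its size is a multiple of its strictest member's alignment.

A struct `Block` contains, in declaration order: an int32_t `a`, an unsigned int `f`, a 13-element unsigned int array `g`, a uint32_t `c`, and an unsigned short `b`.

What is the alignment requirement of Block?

member alignments: a=4, f=4, g=4, c=4, b=2
max = 4

4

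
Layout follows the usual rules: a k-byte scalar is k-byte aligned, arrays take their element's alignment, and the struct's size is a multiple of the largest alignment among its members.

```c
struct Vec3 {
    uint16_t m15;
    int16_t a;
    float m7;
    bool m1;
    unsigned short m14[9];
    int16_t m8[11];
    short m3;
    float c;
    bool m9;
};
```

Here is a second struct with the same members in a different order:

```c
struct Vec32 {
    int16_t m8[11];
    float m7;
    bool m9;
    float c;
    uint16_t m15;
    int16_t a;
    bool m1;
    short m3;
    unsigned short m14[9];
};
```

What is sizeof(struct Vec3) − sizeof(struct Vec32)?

-4

0..2  m15  (2B, 2-aligned)
2..4  a  (2B, 2-aligned)
4..8  m7  (4B, 4-aligned)
8..9  m1  (1B, 1-aligned)
9..10  -- padding (1B)
10..28  m14  (18B, 2-aligned)
28..50  m8  (22B, 2-aligned)
50..52  m3  (2B, 2-aligned)
52..56  c  (4B, 4-aligned)
56..57  m9  (1B, 1-aligned)
57..60  -- tail padding (3B)
sizeof = 60, alignof = 4
— Vec32 —
0..22  m8  (22B, 2-aligned)
22..24  -- padding (2B)
24..28  m7  (4B, 4-aligned)
28..29  m9  (1B, 1-aligned)
29..32  -- padding (3B)
32..36  c  (4B, 4-aligned)
36..38  m15  (2B, 2-aligned)
38..40  a  (2B, 2-aligned)
40..41  m1  (1B, 1-aligned)
41..42  -- padding (1B)
42..44  m3  (2B, 2-aligned)
44..62  m14  (18B, 2-aligned)
62..64  -- tail padding (2B)
sizeof = 64, alignof = 4
60 − 64 = -4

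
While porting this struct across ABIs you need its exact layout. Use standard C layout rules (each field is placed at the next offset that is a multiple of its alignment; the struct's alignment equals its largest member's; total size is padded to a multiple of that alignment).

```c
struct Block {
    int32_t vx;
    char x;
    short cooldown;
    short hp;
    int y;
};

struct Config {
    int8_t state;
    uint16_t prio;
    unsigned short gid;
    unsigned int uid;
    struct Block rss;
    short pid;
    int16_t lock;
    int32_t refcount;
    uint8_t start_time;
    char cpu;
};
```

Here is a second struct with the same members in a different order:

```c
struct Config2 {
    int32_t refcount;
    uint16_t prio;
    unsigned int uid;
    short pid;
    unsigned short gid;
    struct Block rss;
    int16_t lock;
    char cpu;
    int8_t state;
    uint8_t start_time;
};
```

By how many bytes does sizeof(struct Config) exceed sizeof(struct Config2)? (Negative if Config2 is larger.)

0

Block: @0: vx [4B, align 4] → 4; @4: x [1B, align 1] → 5; +1 pad (align 2); @6: cooldown [2B, align 2] → 8; @8: hp [2B, align 2] → 10; +2 pad (align 4); @12: y [4B, align 4] → 16; size 16, align 4
@0: state [1B, align 1] → 1
+1 pad (align 2)
@2: prio [2B, align 2] → 4
@4: gid [2B, align 2] → 6
+2 pad (align 4)
@8: uid [4B, align 4] → 12
@12: rss [16B, align 4] → 28
@28: pid [2B, align 2] → 30
@30: lock [2B, align 2] → 32
@32: refcount [4B, align 4] → 36
@36: start_time [1B, align 1] → 37
@37: cpu [1B, align 1] → 38
+2 tail pad (align 4)
size 40, align 4
— Config2 —
@0: refcount [4B, align 4] → 4
@4: prio [2B, align 2] → 6
+2 pad (align 4)
@8: uid [4B, align 4] → 12
@12: pid [2B, align 2] → 14
@14: gid [2B, align 2] → 16
@16: rss [16B, align 4] → 32
@32: lock [2B, align 2] → 34
@34: cpu [1B, align 1] → 35
@35: state [1B, align 1] → 36
@36: start_time [1B, align 1] → 37
+3 tail pad (align 4)
size 40, align 4
40 − 40 = 0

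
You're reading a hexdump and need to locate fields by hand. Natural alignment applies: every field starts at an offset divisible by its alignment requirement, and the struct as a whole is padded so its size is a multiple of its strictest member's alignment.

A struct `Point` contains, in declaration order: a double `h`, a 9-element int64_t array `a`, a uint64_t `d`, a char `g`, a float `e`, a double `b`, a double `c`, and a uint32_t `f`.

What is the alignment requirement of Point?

member alignments: h=8, a=8, d=8, g=1, e=4, b=8, c=8, f=4
max = 8

8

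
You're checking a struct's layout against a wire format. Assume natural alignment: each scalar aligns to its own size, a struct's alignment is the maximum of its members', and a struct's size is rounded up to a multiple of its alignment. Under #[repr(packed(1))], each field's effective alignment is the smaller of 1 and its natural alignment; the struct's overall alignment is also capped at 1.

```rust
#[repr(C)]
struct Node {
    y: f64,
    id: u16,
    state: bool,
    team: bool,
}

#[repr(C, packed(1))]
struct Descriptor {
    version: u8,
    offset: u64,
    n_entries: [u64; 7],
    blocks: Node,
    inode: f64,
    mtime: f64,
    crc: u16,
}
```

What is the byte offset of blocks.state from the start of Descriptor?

Node: @0: y [8B, align 8] → 8; @8: id [2B, align 2] → 10; @10: state [1B, align 1] → 11; @11: team [1B, align 1] → 12; +4 tail pad (align 8); size 16, align 8
@0: version [1B, align 1] → 1
@1: offset [8B, align 1] → 9
@9: n_entries [56B, align 1] → 65
@65: blocks [16B, align 1] → 81
within Node: state at 10
65 + 10 = 75

75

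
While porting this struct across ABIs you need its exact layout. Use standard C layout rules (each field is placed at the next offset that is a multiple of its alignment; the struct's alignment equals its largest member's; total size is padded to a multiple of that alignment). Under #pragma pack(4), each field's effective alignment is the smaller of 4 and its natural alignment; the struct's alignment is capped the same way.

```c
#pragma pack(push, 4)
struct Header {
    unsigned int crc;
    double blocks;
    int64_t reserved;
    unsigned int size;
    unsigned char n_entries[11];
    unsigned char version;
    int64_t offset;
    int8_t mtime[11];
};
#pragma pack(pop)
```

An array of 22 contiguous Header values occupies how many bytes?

crc at 0 (size 4, align 4) → ends 4
blocks at 4 (size 8, align 4) → ends 12
reserved at 12 (size 8, align 4) → ends 20
size at 20 (size 4, align 4) → ends 24
n_entries at 24 (size 11, align 1) → ends 35
version at 35 (size 1, align 1) → ends 36
offset at 36 (size 8, align 4) → ends 44
mtime at 44 (size 11, align 1) → ends 55
tail pad 1 to reach multiple of 4
total 56 bytes, alignment 4
array of 22: 22 × 56 = 1232

1232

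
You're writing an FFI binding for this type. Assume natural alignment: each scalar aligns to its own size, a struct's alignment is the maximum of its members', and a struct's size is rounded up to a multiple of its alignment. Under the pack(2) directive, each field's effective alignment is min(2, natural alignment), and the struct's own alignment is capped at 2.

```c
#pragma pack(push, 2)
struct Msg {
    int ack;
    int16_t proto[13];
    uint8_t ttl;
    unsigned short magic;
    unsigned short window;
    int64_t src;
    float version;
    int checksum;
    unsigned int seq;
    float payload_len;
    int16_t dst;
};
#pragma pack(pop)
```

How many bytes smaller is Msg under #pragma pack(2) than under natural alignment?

10

natural layout:
  0..4  ack  (4B, 4-aligned)
  4..30  proto  (26B, 2-aligned)
  30..31  ttl  (1B, 1-aligned)
  31..32  -- padding (1B)
  32..34  magic  (2B, 2-aligned)
  34..36  window  (2B, 2-aligned)
  36..40  -- padding (4B)
  40..48  src  (8B, 8-aligned)
  48..52  version  (4B, 4-aligned)
  52..56  checksum  (4B, 4-aligned)
  56..60  seq  (4B, 4-aligned)
  60..64  payload_len  (4B, 4-aligned)
  64..66  dst  (2B, 2-aligned)
  66..72  -- tail padding (6B)
  sizeof = 72, alignof = 8
packed(2) layout:
  0..4  ack  (4B, 2-aligned)
  4..30  proto  (26B, 2-aligned)
  30..31  ttl  (1B, 1-aligned)
  31..32  -- padding (1B)
  32..34  magic  (2B, 2-aligned)
  34..36  window  (2B, 2-aligned)
  36..44  src  (8B, 2-aligned)
  44..48  version  (4B, 2-aligned)
  48..52  checksum  (4B, 2-aligned)
  52..56  seq  (4B, 2-aligned)
  56..60  payload_len  (4B, 2-aligned)
  60..62  dst  (2B, 2-aligned)
  sizeof = 62, alignof = 2
72 − 62 = 10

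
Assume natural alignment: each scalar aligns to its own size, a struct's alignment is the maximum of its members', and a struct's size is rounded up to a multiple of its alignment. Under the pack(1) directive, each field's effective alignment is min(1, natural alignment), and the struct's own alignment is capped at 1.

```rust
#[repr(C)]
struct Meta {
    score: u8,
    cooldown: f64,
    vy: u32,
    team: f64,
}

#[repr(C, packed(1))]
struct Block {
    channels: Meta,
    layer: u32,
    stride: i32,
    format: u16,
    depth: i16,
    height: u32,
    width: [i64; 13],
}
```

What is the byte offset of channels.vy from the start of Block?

16

Meta: @0: score [1B, align 1] → 1; +7 pad (align 8); @8: cooldown [8B, align 8] → 16; @16: vy [4B, align 4] → 20; +4 pad (align 8); @24: team [8B, align 8] → 32; size 32, align 8
@0: channels [32B, align 1] → 32
within Meta: vy at 16
0 + 16 = 16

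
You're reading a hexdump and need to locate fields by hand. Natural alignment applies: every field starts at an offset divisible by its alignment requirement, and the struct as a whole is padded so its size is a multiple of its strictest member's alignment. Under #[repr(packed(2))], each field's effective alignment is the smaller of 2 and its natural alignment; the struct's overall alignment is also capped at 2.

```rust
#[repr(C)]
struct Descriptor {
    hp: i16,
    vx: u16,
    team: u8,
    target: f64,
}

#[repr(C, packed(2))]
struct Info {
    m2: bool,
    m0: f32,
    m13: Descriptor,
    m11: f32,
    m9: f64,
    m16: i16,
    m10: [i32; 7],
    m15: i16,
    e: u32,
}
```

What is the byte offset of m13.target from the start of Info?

14

Descriptor: hp at 0 (size 2, align 2) → ends 2; vx at 2 (size 2, align 2) → ends 4; team at 4 (size 1, align 1) → ends 5; pad 3 to align 8 for target; target at 8 (size 8, align 8) → ends 16; total 16 bytes, alignment 8
m2 at 0 (size 1, align 1) → ends 1
pad 1 to align 2 for m0
m0 at 2 (size 4, align 2) → ends 6
m13 at 6 (size 16, align 2) → ends 22
within Descriptor: target at 8
6 + 8 = 14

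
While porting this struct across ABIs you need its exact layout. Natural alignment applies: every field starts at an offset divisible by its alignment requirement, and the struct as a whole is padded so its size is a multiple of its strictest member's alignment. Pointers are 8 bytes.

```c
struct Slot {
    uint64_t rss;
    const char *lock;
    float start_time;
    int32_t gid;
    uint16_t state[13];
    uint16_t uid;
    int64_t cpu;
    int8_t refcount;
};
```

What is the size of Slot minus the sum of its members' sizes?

@0: rss [8B, align 8] → 8
@8: lock [8B, align 8] → 16
@16: start_time [4B, align 4] → 20
@20: gid [4B, align 4] → 24
@24: state [26B, align 2] → 50
@50: uid [2B, align 2] → 52
+4 pad (align 8)
@56: cpu [8B, align 8] → 64
@64: refcount [1B, align 1] → 65
+7 tail pad (align 8)
size 72, align 8
data bytes 61, size 72 → padding 11

11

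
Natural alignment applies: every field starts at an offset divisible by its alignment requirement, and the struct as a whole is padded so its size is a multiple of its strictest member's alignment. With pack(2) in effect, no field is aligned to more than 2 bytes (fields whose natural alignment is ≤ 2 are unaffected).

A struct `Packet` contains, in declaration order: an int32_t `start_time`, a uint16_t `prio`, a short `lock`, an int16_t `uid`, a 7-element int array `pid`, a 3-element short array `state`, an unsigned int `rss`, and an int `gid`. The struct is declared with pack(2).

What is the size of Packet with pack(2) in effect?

52

@0: start_time [4B, align 2] → 4
@4: prio [2B, align 2] → 6
@6: lock [2B, align 2] → 8
@8: uid [2B, align 2] → 10
@10: pid [28B, align 2] → 38
@38: state [6B, align 2] → 44
@44: rss [4B, align 2] → 48
@48: gid [4B, align 2] → 52
size 52, align 2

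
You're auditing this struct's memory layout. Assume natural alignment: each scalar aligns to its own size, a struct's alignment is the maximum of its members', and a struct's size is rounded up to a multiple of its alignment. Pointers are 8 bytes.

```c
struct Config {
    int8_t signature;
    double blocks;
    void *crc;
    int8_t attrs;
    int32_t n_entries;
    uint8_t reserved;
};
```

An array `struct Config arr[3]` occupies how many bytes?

@0: signature [1B, align 1] → 1
+7 pad (align 8)
@8: blocks [8B, align 8] → 16
@16: crc [8B, align 8] → 24
@24: attrs [1B, align 1] → 25
+3 pad (align 4)
@28: n_entries [4B, align 4] → 32
@32: reserved [1B, align 1] → 33
+7 tail pad (align 8)
size 40, align 8
array of 3: 3 × 40 = 120

120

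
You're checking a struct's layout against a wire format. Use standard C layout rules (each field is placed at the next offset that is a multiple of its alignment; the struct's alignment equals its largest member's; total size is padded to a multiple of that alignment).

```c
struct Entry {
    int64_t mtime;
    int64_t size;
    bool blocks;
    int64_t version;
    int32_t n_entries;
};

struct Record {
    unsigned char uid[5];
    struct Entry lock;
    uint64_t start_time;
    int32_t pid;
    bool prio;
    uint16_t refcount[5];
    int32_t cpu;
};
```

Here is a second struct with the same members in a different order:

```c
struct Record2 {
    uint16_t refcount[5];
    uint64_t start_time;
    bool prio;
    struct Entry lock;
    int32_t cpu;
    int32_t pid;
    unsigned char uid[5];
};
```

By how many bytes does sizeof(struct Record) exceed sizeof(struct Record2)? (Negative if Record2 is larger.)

Entry: @0: mtime [8B, align 8] → 8; @8: size [8B, align 8] → 16; @16: blocks [1B, align 1] → 17; +7 pad (align 8); @24: version [8B, align 8] → 32; @32: n_entries [4B, align 4] → 36; +4 tail pad (align 8); size 40, align 8
@0: uid [5B, align 1] → 5
+3 pad (align 8)
@8: lock [40B, align 8] → 48
@48: start_time [8B, align 8] → 56
@56: pid [4B, align 4] → 60
@60: prio [1B, align 1] → 61
+1 pad (align 2)
@62: refcount [10B, align 2] → 72
@72: cpu [4B, align 4] → 76
+4 tail pad (align 8)
size 80, align 8
— Record2 —
@0: refcount [10B, align 2] → 10
+6 pad (align 8)
@16: start_time [8B, align 8] → 24
@24: prio [1B, align 1] → 25
+7 pad (align 8)
@32: lock [40B, align 8] → 72
@72: cpu [4B, align 4] → 76
@76: pid [4B, align 4] → 80
@80: uid [5B, align 1] → 85
+3 tail pad (align 8)
size 88, align 8
80 − 88 = -8

-8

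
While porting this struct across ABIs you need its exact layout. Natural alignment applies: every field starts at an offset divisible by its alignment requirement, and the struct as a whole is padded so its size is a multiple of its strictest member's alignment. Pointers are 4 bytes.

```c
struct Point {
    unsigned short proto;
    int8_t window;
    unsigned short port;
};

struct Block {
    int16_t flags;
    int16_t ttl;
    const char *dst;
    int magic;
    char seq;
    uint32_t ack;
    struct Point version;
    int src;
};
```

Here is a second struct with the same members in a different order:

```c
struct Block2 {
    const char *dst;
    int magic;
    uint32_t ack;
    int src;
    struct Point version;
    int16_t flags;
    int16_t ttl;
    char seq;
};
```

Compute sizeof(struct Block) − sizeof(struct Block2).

Point: 0..2  proto  (2B, 2-aligned); 2..3  window  (1B, 1-aligned); 3..4  -- padding (1B); 4..6  port  (2B, 2-aligned); sizeof = 6, alignof = 2
0..2  flags  (2B, 2-aligned)
2..4  ttl  (2B, 2-aligned)
4..8  dst  (4B, 4-aligned)
8..12  magic  (4B, 4-aligned)
12..13  seq  (1B, 1-aligned)
13..16  -- padding (3B)
16..20  ack  (4B, 4-aligned)
20..26  version  (6B, 2-aligned)
26..28  -- padding (2B)
28..32  src  (4B, 4-aligned)
sizeof = 32, alignof = 4
— Block2 —
0..4  dst  (4B, 4-aligned)
4..8  magic  (4B, 4-aligned)
8..12  ack  (4B, 4-aligned)
12..16  src  (4B, 4-aligned)
16..22  version  (6B, 2-aligned)
22..24  flags  (2B, 2-aligned)
24..26  ttl  (2B, 2-aligned)
26..27  seq  (1B, 1-aligned)
27..28  -- tail padding (1B)
sizeof = 28, alignof = 4
32 − 28 = 4

4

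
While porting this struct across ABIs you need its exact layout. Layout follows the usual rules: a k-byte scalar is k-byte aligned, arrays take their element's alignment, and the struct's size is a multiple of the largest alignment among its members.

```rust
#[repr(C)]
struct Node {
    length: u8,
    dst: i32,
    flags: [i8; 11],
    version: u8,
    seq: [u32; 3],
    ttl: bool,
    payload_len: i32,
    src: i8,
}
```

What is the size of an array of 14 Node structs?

616

@0: length [1B, align 1] → 1
+3 pad (align 4)
@4: dst [4B, align 4] → 8
@8: flags [11B, align 1] → 19
@19: version [1B, align 1] → 20
@20: seq [12B, align 4] → 32
@32: ttl [1B, align 1] → 33
+3 pad (align 4)
@36: payload_len [4B, align 4] → 40
@40: src [1B, align 1] → 41
+3 tail pad (align 4)
size 44, align 4
array of 14: 14 × 44 = 616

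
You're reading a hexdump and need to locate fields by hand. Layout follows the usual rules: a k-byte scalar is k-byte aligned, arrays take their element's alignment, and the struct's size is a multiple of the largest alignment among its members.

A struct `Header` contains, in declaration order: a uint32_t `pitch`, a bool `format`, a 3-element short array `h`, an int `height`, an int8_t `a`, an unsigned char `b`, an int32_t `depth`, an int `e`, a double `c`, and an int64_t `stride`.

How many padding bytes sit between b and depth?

2

@0: pitch [4B, align 4] → 4
@4: format [1B, align 1] → 5
+1 pad (align 2)
@6: h [6B, align 2] → 12
@12: height [4B, align 4] → 16
@16: a [1B, align 1] → 17
@17: b [1B, align 1] → 18
+2 pad (align 4)
@20: depth [4B, align 4] → 24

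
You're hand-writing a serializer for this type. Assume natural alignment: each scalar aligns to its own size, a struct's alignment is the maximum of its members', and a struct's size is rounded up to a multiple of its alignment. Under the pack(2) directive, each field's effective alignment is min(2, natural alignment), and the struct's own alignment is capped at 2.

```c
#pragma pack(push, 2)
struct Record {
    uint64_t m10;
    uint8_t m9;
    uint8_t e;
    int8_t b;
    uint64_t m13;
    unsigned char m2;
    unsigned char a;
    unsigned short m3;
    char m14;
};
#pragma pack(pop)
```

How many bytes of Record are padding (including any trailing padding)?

m10 at 0 (size 8, align 2) → ends 8
m9 at 8 (size 1, align 1) → ends 9
e at 9 (size 1, align 1) → ends 10
b at 10 (size 1, align 1) → ends 11
pad 1 to align 2 for m13
m13 at 12 (size 8, align 2) → ends 20
m2 at 20 (size 1, align 1) → ends 21
a at 21 (size 1, align 1) → ends 22
m3 at 22 (size 2, align 2) → ends 24
m14 at 24 (size 1, align 1) → ends 25
tail pad 1 to reach multiple of 2
total 26 bytes, alignment 2
data bytes 24, size 26 → padding 2

2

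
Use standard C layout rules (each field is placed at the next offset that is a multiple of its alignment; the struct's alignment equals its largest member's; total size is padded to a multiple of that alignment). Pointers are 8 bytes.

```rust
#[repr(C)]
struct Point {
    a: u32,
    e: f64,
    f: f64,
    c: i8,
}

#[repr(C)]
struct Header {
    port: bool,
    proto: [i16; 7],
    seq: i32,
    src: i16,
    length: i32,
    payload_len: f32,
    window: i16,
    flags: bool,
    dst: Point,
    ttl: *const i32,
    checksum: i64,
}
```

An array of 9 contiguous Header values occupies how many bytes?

792

Point: 0..4  a  (4B, 4-aligned); 4..8  -- padding (4B); 8..16  e  (8B, 8-aligned); 16..24  f  (8B, 8-aligned); 24..25  c  (1B, 1-aligned); 25..32  -- tail padding (7B); sizeof = 32, alignof = 8
0..1  port  (1B, 1-aligned)
1..2  -- padding (1B)
2..16  proto  (14B, 2-aligned)
16..20  seq  (4B, 4-aligned)
20..22  src  (2B, 2-aligned)
22..24  -- padding (2B)
24..28  length  (4B, 4-aligned)
28..32  payload_len  (4B, 4-aligned)
32..34  window  (2B, 2-aligned)
34..35  flags  (1B, 1-aligned)
35..40  -- padding (5B)
40..72  dst  (32B, 8-aligned)
72..80  ttl  (8B, 8-aligned)
80..88  checksum  (8B, 8-aligned)
sizeof = 88, alignof = 8
array of 9: 9 × 88 = 792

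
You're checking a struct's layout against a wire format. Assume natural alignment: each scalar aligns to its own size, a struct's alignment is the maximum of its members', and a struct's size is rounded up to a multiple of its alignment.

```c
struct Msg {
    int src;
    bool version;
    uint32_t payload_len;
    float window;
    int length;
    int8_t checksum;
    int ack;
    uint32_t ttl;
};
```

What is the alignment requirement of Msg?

member alignments: src=4, version=1, payload_len=4, window=4, length=4, checksum=1, ack=4, ttl=4
max = 4

4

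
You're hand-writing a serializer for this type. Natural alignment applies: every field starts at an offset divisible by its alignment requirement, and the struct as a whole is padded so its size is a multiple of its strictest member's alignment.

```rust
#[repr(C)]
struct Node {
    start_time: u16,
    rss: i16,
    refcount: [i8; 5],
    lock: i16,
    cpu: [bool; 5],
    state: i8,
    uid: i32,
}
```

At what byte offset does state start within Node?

0..2  start_time  (2B, 2-aligned)
2..4  rss  (2B, 2-aligned)
4..9  refcount  (5B, 1-aligned)
9..10  -- padding (1B)
10..12  lock  (2B, 2-aligned)
12..17  cpu  (5B, 1-aligned)
17..18  state  (1B, 1-aligned)

17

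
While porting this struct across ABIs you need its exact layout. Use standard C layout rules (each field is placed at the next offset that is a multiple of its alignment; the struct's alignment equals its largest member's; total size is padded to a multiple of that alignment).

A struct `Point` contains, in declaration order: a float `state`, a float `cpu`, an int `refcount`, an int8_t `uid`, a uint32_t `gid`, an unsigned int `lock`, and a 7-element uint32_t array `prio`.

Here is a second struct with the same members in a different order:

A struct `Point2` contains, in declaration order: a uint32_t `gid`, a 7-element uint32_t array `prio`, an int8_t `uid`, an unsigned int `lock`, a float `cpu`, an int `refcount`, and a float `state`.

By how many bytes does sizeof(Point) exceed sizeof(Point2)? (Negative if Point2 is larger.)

state at 0 (size 4, align 4) → ends 4
cpu at 4 (size 4, align 4) → ends 8
refcount at 8 (size 4, align 4) → ends 12
uid at 12 (size 1, align 1) → ends 13
pad 3 to align 4 for gid
gid at 16 (size 4, align 4) → ends 20
lock at 20 (size 4, align 4) → ends 24
prio at 24 (size 28, align 4) → ends 52
total 52 bytes, alignment 4
— Point2 —
gid at 0 (size 4, align 4) → ends 4
prio at 4 (size 28, align 4) → ends 32
uid at 32 (size 1, align 1) → ends 33
pad 3 to align 4 for lock
lock at 36 (size 4, align 4) → ends 40
cpu at 40 (size 4, align 4) → ends 44
refcount at 44 (size 4, align 4) → ends 48
state at 48 (size 4, align 4) → ends 52
total 52 bytes, alignment 4
52 − 52 = 0

0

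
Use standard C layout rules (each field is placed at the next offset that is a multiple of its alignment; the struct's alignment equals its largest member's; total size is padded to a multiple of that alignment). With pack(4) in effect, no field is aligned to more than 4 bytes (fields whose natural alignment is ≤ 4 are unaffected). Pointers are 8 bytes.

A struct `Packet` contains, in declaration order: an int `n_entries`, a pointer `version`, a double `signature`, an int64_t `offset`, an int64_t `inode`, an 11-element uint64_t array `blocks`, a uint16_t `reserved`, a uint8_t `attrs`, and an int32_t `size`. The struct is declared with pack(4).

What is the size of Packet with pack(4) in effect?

132

0..4  n_entries  (4B, 4-aligned)
4..12  version  (8B, 4-aligned)
12..20  signature  (8B, 4-aligned)
20..28  offset  (8B, 4-aligned)
28..36  inode  (8B, 4-aligned)
36..124  blocks  (88B, 4-aligned)
124..126  reserved  (2B, 2-aligned)
126..127  attrs  (1B, 1-aligned)
127..128  -- padding (1B)
128..132  size  (4B, 4-aligned)
sizeof = 132, alignof = 4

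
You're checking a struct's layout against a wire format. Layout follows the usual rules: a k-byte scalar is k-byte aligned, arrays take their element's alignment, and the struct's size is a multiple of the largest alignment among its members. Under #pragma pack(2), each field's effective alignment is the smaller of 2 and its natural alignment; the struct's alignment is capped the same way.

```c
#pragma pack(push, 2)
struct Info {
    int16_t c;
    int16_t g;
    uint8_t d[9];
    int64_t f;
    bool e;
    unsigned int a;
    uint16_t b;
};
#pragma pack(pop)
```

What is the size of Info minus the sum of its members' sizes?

c at 0 (size 2, align 2) → ends 2
g at 2 (size 2, align 2) → ends 4
d at 4 (size 9, align 1) → ends 13
pad 1 to align 2 for f
f at 14 (size 8, align 2) → ends 22
e at 22 (size 1, align 1) → ends 23
pad 1 to align 2 for a
a at 24 (size 4, align 2) → ends 28
b at 28 (size 2, align 2) → ends 30
total 30 bytes, alignment 2
data bytes 28, size 30 → padding 2

2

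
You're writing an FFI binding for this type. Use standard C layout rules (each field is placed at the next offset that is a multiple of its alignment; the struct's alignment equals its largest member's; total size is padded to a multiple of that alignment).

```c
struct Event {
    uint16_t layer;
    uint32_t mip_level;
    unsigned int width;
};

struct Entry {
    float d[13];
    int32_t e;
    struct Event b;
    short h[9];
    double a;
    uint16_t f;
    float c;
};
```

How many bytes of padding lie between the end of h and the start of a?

Event: layer at 0 (size 2, align 2) → ends 2; pad 2 to align 4 for mip_level; mip_level at 4 (size 4, align 4) → ends 8; width at 8 (size 4, align 4) → ends 12; total 12 bytes, alignment 4
d at 0 (size 52, align 4) → ends 52
e at 52 (size 4, align 4) → ends 56
b at 56 (size 12, align 4) → ends 68
h at 68 (size 18, align 2) → ends 86
pad 2 to align 8 for a
a at 88 (size 8, align 8) → ends 96

2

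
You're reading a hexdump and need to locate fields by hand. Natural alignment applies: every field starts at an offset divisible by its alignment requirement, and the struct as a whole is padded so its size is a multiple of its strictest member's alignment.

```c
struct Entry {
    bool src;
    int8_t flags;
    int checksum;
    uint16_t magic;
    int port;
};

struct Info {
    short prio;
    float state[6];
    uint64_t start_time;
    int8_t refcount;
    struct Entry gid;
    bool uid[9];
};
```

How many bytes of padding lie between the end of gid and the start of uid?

Entry: @0: src [1B, align 1] → 1; @1: flags [1B, align 1] → 2; +2 pad (align 4); @4: checksum [4B, align 4] → 8; @8: magic [2B, align 2] → 10; +2 pad (align 4); @12: port [4B, align 4] → 16; size 16, align 4
@0: prio [2B, align 2] → 2
+2 pad (align 4)
@4: state [24B, align 4] → 28
+4 pad (align 8)
@32: start_time [8B, align 8] → 40
@40: refcount [1B, align 1] → 41
+3 pad (align 4)
@44: gid [16B, align 4] → 60
@60: uid [9B, align 1] → 69

0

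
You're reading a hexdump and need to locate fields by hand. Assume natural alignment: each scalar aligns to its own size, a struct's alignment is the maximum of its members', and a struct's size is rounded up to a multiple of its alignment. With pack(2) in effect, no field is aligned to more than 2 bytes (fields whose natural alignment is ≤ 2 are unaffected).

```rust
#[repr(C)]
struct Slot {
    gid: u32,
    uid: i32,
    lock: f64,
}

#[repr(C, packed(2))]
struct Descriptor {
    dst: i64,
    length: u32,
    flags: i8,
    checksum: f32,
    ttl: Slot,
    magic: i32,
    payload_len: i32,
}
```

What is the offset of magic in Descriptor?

34

Slot: 0..4  gid  (4B, 4-aligned); 4..8  uid  (4B, 4-aligned); 8..16  lock  (8B, 8-aligned); sizeof = 16, alignof = 8
0..8  dst  (8B, 2-aligned)
8..12  length  (4B, 2-aligned)
12..13  flags  (1B, 1-aligned)
13..14  -- padding (1B)
14..18  checksum  (4B, 2-aligned)
18..34  ttl  (16B, 2-aligned)
34..38  magic  (4B, 2-aligned)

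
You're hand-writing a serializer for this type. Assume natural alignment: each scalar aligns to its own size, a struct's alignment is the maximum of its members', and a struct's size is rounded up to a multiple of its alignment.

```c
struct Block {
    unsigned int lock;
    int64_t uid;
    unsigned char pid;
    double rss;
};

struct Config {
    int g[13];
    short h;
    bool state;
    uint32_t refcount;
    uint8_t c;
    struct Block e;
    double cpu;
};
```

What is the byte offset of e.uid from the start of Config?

Block: lock at 0 (size 4, align 4) → ends 4; pad 4 to align 8 for uid; uid at 8 (size 8, align 8) → ends 16; pid at 16 (size 1, align 1) → ends 17; pad 7 to align 8 for rss; rss at 24 (size 8, align 8) → ends 32; total 32 bytes, alignment 8
g at 0 (size 52, align 4) → ends 52
h at 52 (size 2, align 2) → ends 54
state at 54 (size 1, align 1) → ends 55
pad 1 to align 4 for refcount
refcount at 56 (size 4, align 4) → ends 60
c at 60 (size 1, align 1) → ends 61
pad 3 to align 8 for e
e at 64 (size 32, align 8) → ends 96
within Block: uid at 8
64 + 8 = 72

72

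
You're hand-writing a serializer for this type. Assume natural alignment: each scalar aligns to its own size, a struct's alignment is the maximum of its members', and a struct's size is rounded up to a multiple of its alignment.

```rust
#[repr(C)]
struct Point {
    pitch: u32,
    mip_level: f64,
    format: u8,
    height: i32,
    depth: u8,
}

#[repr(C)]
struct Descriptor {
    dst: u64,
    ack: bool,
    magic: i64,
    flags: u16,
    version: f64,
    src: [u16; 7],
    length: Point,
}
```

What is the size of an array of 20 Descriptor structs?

1760

Point: @0: pitch [4B, align 4] → 4; +4 pad (align 8); @8: mip_level [8B, align 8] → 16; @16: format [1B, align 1] → 17; +3 pad (align 4); @20: height [4B, align 4] → 24; @24: depth [1B, align 1] → 25; +7 tail pad (align 8); size 32, align 8
@0: dst [8B, align 8] → 8
@8: ack [1B, align 1] → 9
+7 pad (align 8)
@16: magic [8B, align 8] → 24
@24: flags [2B, align 2] → 26
+6 pad (align 8)
@32: version [8B, align 8] → 40
@40: src [14B, align 2] → 54
+2 pad (align 8)
@56: length [32B, align 8] → 88
size 88, align 8
array of 20: 20 × 88 = 1760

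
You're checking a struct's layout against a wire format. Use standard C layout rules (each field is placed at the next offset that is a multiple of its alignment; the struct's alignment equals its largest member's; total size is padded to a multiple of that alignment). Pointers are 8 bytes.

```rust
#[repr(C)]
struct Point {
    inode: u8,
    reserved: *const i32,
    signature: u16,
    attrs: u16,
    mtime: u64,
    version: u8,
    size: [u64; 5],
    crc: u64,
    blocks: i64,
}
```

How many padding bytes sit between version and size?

7

@0: inode [1B, align 1] → 1
+7 pad (align 8)
@8: reserved [8B, align 8] → 16
@16: signature [2B, align 2] → 18
@18: attrs [2B, align 2] → 20
+4 pad (align 8)
@24: mtime [8B, align 8] → 32
@32: version [1B, align 1] → 33
+7 pad (align 8)
@40: size [40B, align 8] → 80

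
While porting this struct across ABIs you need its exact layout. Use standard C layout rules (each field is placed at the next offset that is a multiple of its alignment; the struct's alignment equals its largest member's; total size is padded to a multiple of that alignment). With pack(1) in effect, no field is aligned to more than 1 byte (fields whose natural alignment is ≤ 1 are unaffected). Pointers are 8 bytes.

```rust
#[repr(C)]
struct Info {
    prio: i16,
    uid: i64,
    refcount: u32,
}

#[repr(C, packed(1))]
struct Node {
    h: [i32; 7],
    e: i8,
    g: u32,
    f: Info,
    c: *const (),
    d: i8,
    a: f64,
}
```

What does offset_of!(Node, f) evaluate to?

33

Info: prio at 0 (size 2, align 2) → ends 2; pad 6 to align 8 for uid; uid at 8 (size 8, align 8) → ends 16; refcount at 16 (size 4, align 4) → ends 20; tail pad 4 to reach multiple of 8; total 24 bytes, alignment 8
h at 0 (size 28, align 1) → ends 28
e at 28 (size 1, align 1) → ends 29
g at 29 (size 4, align 1) → ends 33
f at 33 (size 24, align 1) → ends 57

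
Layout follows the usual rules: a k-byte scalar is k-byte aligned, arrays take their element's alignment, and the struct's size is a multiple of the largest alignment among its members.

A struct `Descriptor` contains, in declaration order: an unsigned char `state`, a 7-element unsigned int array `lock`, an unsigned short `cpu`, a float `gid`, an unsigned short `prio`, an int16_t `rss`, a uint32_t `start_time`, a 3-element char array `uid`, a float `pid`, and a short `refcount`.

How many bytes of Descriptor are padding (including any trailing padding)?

@0: state [1B, align 1] → 1
+3 pad (align 4)
@4: lock [28B, align 4] → 32
@32: cpu [2B, align 2] → 34
+2 pad (align 4)
@36: gid [4B, align 4] → 40
@40: prio [2B, align 2] → 42
@42: rss [2B, align 2] → 44
@44: start_time [4B, align 4] → 48
@48: uid [3B, align 1] → 51
+1 pad (align 4)
@52: pid [4B, align 4] → 56
@56: refcount [2B, align 2] → 58
+2 tail pad (align 4)
size 60, align 4
data bytes 52, size 60 → padding 8

8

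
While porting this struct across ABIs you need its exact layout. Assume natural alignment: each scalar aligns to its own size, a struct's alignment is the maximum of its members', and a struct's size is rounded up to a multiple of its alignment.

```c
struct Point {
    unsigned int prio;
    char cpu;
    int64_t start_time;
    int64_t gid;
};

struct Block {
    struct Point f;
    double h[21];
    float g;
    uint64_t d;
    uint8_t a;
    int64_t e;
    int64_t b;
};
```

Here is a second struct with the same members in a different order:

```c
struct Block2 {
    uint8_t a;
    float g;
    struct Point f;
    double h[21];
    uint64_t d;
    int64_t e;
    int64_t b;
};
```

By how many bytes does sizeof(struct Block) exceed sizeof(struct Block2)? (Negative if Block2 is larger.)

Point: prio at 0 (size 4, align 4) → ends 4; cpu at 4 (size 1, align 1) → ends 5; pad 3 to align 8 for start_time; start_time at 8 (size 8, align 8) → ends 16; gid at 16 (size 8, align 8) → ends 24; total 24 bytes, alignment 8
f at 0 (size 24, align 8) → ends 24
h at 24 (size 168, align 8) → ends 192
g at 192 (size 4, align 4) → ends 196
pad 4 to align 8 for d
d at 200 (size 8, align 8) → ends 208
a at 208 (size 1, align 1) → ends 209
pad 7 to align 8 for e
e at 216 (size 8, align 8) → ends 224
b at 224 (size 8, align 8) → ends 232
total 232 bytes, alignment 8
— Block2 —
a at 0 (size 1, align 1) → ends 1
pad 3 to align 4 for g
g at 4 (size 4, align 4) → ends 8
f at 8 (size 24, align 8) → ends 32
h at 32 (size 168, align 8) → ends 200
d at 200 (size 8, align 8) → ends 208
e at 208 (size 8, align 8) → ends 216
b at 216 (size 8, align 8) → ends 224
total 224 bytes, alignment 8
232 − 224 = 8

8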